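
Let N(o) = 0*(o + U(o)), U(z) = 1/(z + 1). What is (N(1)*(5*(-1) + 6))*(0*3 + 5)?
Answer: 0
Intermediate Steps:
U(z) = 1/(1 + z)
N(o) = 0 (N(o) = 0*(o + 1/(1 + o)) = 0)
(N(1)*(5*(-1) + 6))*(0*3 + 5) = (0*(5*(-1) + 6))*(0*3 + 5) = (0*(-5 + 6))*(0 + 5) = (0*1)*5 = 0*5 = 0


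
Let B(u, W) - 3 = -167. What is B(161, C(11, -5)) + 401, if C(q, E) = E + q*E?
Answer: 237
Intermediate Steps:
C(q, E) = E + E*q
B(u, W) = -164 (B(u, W) = 3 - 167 = -164)
B(161, C(11, -5)) + 401 = -164 + 401 = 237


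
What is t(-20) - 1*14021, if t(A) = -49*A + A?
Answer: -13061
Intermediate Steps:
t(A) = -48*A
t(-20) - 1*14021 = -48*(-20) - 1*14021 = 960 - 14021 = -13061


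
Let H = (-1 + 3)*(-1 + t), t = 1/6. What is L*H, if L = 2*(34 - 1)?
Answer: -110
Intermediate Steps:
t = ⅙ (t = 1*(⅙) = ⅙ ≈ 0.16667)
H = -5/3 (H = (-1 + 3)*(-1 + ⅙) = 2*(-⅚) = -5/3 ≈ -1.6667)
L = 66 (L = 2*33 = 66)
L*H = 66*(-5/3) = -110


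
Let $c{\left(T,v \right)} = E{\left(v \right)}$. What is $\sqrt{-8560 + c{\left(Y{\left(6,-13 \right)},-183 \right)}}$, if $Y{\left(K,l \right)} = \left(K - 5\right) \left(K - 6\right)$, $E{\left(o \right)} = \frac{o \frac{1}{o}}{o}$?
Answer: $\frac{7 i \sqrt{5850327}}{183} \approx 92.52 i$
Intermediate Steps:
$E{\left(o \right)} = \frac{1}{o}$ ($E{\left(o \right)} = 1 \frac{1}{o} = \frac{1}{o}$)
$Y{\left(K,l \right)} = \left(-6 + K\right) \left(-5 + K\right)$ ($Y{\left(K,l \right)} = \left(-5 + K\right) \left(-6 + K\right) = \left(-6 + K\right) \left(-5 + K\right)$)
$c{\left(T,v \right)} = \frac{1}{v}$
$\sqrt{-8560 + c{\left(Y{\left(6,-13 \right)},-183 \right)}} = \sqrt{-8560 + \frac{1}{-183}} = \sqrt{-8560 - \frac{1}{183}} = \sqrt{- \frac{1566481}{183}} = \frac{7 i \sqrt{5850327}}{183}$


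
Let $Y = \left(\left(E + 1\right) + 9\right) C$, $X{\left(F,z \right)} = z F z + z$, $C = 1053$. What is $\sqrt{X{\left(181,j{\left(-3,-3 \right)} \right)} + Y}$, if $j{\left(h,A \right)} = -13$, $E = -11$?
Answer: $\sqrt{29523} \approx 171.82$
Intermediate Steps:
$X{\left(F,z \right)} = z + F z^{2}$ ($X{\left(F,z \right)} = F z z + z = F z^{2} + z = z + F z^{2}$)
$Y = -1053$ ($Y = \left(\left(-11 + 1\right) + 9\right) 1053 = \left(-10 + 9\right) 1053 = \left(-1\right) 1053 = -1053$)
$\sqrt{X{\left(181,j{\left(-3,-3 \right)} \right)} + Y} = \sqrt{- 13 \left(1 + 181 \left(-13\right)\right) - 1053} = \sqrt{- 13 \left(1 - 2353\right) - 1053} = \sqrt{\left(-13\right) \left(-2352\right) - 1053} = \sqrt{30576 - 1053} = \sqrt{29523}$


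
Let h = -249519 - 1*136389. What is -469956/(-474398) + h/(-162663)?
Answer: 43253072702/12861166979 ≈ 3.3631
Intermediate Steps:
h = -385908 (h = -249519 - 136389 = -385908)
-469956/(-474398) + h/(-162663) = -469956/(-474398) - 385908/(-162663) = -469956*(-1/474398) - 385908*(-1/162663) = 234978/237199 + 128636/54221 = 43253072702/12861166979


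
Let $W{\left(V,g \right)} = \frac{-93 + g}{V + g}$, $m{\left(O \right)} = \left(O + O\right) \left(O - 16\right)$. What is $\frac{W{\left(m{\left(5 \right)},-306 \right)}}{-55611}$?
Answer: $- \frac{133}{7711392} \approx -1.7247 \cdot 10^{-5}$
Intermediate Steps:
$m{\left(O \right)} = 2 O \left(-16 + O\right)$
$W{\left(V,g \right)} = \frac{-93 + g}{V + g}$
$\frac{W{\left(m{\left(5 \right)},-306 \right)}}{-55611} = \frac{\frac{1}{2 \cdot 5 \left(-16 + 5\right) - 306} \left(-93 - 306\right)}{-55611} = \frac{1}{2 \cdot 5 \left(-11\right) - 306} \left(-399\right) \left(- \frac{1}{55611}\right) = \frac{1}{-110 - 306} \left(-399\right) \left(- \frac{1}{55611}\right) = \frac{1}{-416} \left(-399\right) \left(- \frac{1}{55611}\right) = \left(- \frac{1}{416}\right) \left(-399\right) \left(- \frac{1}{55611}\right) = \frac{399}{416} \left(- \frac{1}{55611}\right) = - \frac{133}{7711392}$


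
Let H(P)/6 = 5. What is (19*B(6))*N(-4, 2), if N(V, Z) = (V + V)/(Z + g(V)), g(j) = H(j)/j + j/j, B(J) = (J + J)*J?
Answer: 2432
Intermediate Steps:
B(J) = 2*J**2 (B(J) = (2*J)*J = 2*J**2)
H(P) = 30 (H(P) = 6*5 = 30)
g(j) = 1 + 30/j (g(j) = 30/j + j/j = 30/j + 1 = 1 + 30/j)
N(V, Z) = 2*V/(Z + (30 + V)/V) (N(V, Z) = (V + V)/(Z + (30 + V)/V) = (2*V)/(Z + (30 + V)/V) = 2*V/(Z + (30 + V)/V))
(19*B(6))*N(-4, 2) = (19*(2*6**2))*(2*(-4)**2/(30 - 4 - 4*2)) = (19*(2*36))*(2*16/(30 - 4 - 8)) = (19*72)*(2*16/18) = 1368*(2*16*(1/18)) = 1368*(16/9) = 2432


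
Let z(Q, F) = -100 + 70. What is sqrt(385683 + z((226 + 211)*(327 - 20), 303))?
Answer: sqrt(385653) ≈ 621.01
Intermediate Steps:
z(Q, F) = -30
sqrt(385683 + z((226 + 211)*(327 - 20), 303)) = sqrt(385683 - 30) = sqrt(385653)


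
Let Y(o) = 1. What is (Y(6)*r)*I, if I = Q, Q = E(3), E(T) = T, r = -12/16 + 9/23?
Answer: -99/92 ≈ -1.0761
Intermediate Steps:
r = -33/92 (r = -12*1/16 + 9*(1/23) = -¾ + 9/23 = -33/92 ≈ -0.35870)
Q = 3
I = 3
(Y(6)*r)*I = (1*(-33/92))*3 = -33/92*3 = -99/92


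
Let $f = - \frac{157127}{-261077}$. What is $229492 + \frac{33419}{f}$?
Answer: $\frac{44784321747}{157127} \approx 2.8502 \cdot 10^{5}$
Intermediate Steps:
$f = \frac{157127}{261077}$ ($f = \left(-157127\right) \left(- \frac{1}{261077}\right) = \frac{157127}{261077} \approx 0.60184$)
$229492 + \frac{33419}{f} = 229492 + \frac{33419}{\frac{157127}{261077}} = 229492 + 33419 \cdot \frac{261077}{157127} = 229492 + \frac{8724932263}{157127} = \frac{44784321747}{157127}$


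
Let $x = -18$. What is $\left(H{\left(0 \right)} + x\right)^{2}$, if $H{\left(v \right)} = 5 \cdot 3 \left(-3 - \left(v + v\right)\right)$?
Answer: $3969$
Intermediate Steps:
$H{\left(v \right)} = -45 - 30 v$ ($H{\left(v \right)} = 15 \left(-3 - 2 v\right) = -45 - 30 v$)
$\left(H{\left(0 \right)} + x\right)^{2} = \left(\left(-45 - 0\right) - 18\right)^{2} = \left(\left(-45 + 0\right) - 18\right)^{2} = \left(-45 - 18\right)^{2} = \left(-63\right)^{2} = 3969$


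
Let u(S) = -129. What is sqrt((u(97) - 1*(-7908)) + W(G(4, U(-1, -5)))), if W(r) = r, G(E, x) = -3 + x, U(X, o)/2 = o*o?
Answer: sqrt(7826) ≈ 88.465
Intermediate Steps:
U(X, o) = 2*o**2 (U(X, o) = 2*(o*o) = 2*o**2)
sqrt((u(97) - 1*(-7908)) + W(G(4, U(-1, -5)))) = sqrt((-129 - 1*(-7908)) + (-3 + 2*(-5)**2)) = sqrt((-129 + 7908) + (-3 + 2*25)) = sqrt(7779 + (-3 + 50)) = sqrt(7779 + 47) = sqrt(7826)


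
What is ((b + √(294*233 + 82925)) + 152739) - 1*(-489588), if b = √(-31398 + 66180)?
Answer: 642327 + √34782 + √151427 ≈ 6.4290e+5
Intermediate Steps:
b = √34782 ≈ 186.50
((b + √(294*233 + 82925)) + 152739) - 1*(-489588) = ((√34782 + √(294*233 + 82925)) + 152739) - 1*(-489588) = ((√34782 + √(68502 + 82925)) + 152739) + 489588 = ((√34782 + √151427) + 152739) + 489588 = (152739 + √34782 + √151427) + 489588 = 642327 + √34782 + √151427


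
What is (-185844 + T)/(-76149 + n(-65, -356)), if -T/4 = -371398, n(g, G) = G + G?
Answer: -1299748/76861 ≈ -16.910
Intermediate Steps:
n(g, G) = 2*G
T = 1485592 (T = -4*(-371398) = 1485592)
(-185844 + T)/(-76149 + n(-65, -356)) = (-185844 + 1485592)/(-76149 + 2*(-356)) = 1299748/(-76149 - 712) = 1299748/(-76861) = 1299748*(-1/76861) = -1299748/76861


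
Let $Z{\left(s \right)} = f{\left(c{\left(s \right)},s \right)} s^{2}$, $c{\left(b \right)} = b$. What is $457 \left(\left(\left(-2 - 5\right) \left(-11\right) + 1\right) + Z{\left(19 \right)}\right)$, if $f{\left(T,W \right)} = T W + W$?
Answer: $62726906$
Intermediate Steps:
$f{\left(T,W \right)} = W + T W$
$Z{\left(s \right)} = s^{3} \left(1 + s\right)$ ($Z{\left(s \right)} = s \left(1 + s\right) s^{2} = s^{3} \left(1 + s\right)$)
$457 \left(\left(\left(-2 - 5\right) \left(-11\right) + 1\right) + Z{\left(19 \right)}\right) = 457 \left(\left(\left(-2 - 5\right) \left(-11\right) + 1\right) + 19^{3} \left(1 + 19\right)\right) = 457 \left(\left(\left(-7\right) \left(-11\right) + 1\right) + 6859 \cdot 20\right) = 457 \left(\left(77 + 1\right) + 137180\right) = 457 \left(78 + 137180\right) = 457 \cdot 137258 = 62726906$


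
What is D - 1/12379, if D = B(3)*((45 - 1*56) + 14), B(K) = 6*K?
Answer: 668465/12379 ≈ 54.000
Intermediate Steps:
D = 54 (D = (6*3)*((45 - 1*56) + 14) = 18*((45 - 56) + 14) = 18*(-11 + 14) = 18*3 = 54)
D - 1/12379 = 54 - 1/12379 = 668465/12379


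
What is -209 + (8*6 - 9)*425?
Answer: 16366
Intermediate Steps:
-209 + (8*6 - 9)*425 = -209 + (48 - 9)*425 = -209 + 39*425 = -209 + 16575 = 16366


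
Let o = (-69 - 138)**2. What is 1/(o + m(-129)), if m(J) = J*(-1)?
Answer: 1/42978 ≈ 2.3268e-5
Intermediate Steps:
m(J) = -J
o = 42849 (o = (-207)**2 = 42849)
1/(o + m(-129)) = 1/(42849 - 1*(-129)) = 1/(42849 + 129) = 1/42978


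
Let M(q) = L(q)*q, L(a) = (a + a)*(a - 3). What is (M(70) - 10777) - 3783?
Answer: 642040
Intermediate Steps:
L(a) = 2*a*(-3 + a) (L(a) = (2*a)*(-3 + a) = 2*a*(-3 + a))
M(q) = 2*q**2*(-3 + q) (M(q) = (2*q*(-3 + q))*q = 2*q**2*(-3 + q))
(M(70) - 10777) - 3783 = (2*70**2*(-3 + 70) - 10777) - 3783 = (2*4900*67 - 10777) - 3783 = (656600 - 10777) - 3783 = 645823 - 3783 = 642040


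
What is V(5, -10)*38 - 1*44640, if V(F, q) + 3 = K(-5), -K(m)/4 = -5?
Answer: -43994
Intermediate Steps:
K(m) = 20 (K(m) = -4*(-5) = 20)
V(F, q) = 17 (V(F, q) = -3 + 20 = 17)
V(5, -10)*38 - 1*44640 = 17*38 - 1*44640 = 646 - 44640 = -43994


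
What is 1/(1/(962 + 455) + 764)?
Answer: 1417/1082589 ≈ 0.0013089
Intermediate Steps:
1/(1/(962 + 455) + 764) = 1/(1/1417 + 764) = 1/(1082589/1417) = 1417/1082589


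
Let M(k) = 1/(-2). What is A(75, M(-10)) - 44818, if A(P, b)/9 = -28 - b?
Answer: -90131/2 ≈ -45066.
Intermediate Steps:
M(k) = -1/2
A(P, b) = -252 - 9*b (A(P, b) = 9*(-28 - b) = -252 - 9*b)
A(75, M(-10)) - 44818 = (-252 - 9*(-1/2)) - 44818 = (-252 + 9/2) - 44818 = -495/2 - 44818 = -90131/2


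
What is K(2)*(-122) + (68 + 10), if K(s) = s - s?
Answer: 78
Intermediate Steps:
K(s) = 0
K(2)*(-122) + (68 + 10) = 0*(-122) + (68 + 10) = 0 + 78 = 78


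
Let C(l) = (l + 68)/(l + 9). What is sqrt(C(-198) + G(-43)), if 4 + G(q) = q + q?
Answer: 4*I*sqrt(22155)/63 ≈ 9.4505*I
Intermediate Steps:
G(q) = -4 + 2*q (G(q) = -4 + (q + q) = -4 + 2*q)
C(l) = (68 + l)/(9 + l)
sqrt(C(-198) + G(-43)) = sqrt((68 - 198)/(9 - 198) + (-4 + 2*(-43))) = sqrt(-130/(-189) + (-4 - 86)) = sqrt(-1/189*(-130) - 90) = sqrt(130/189 - 90) = sqrt(-16880/189) = 4*I*sqrt(22155)/63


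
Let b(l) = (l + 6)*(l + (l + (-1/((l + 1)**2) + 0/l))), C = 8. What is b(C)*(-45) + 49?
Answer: -90209/9 ≈ -10023.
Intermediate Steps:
b(l) = (6 + l)*(-1/(1 + l)**2 + 2*l) (b(l) = (6 + l)*(l + (l + (-1/((1 + l)**2) + 0))) = (6 + l)*(l + (l + (-1/(1 + l)**2 + 0))) = (6 + l)*(l + (l - 1/(1 + l)**2)) = (6 + l)*(-1/(1 + l)**2 + 2*l))
b(C)*(-45) + 49 = ((-6 - 1*8 + 2*8*(1 + 8)**2*(6 + 8))/(1 + 8)**2)*(-45) + 49 = ((-6 - 8 + 2*8*9**2*14)/9**2)*(-45) + 49 = ((-6 - 8 + 2*8*81*14)/81)*(-45) + 49 = ((-6 - 8 + 18144)/81)*(-45) + 49 = ((1/81)*18130)*(-45) + 49 = (18130/81)*(-45) + 49 = -90650/9 + 49 = -90209/9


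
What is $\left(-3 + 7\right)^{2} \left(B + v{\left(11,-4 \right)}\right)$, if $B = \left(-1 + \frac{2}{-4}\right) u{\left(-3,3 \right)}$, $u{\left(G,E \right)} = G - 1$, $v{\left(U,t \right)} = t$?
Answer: $32$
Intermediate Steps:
$u{\left(G,E \right)} = -1 + G$ ($u{\left(G,E \right)} = G - 1 = -1 + G$)
$B = 6$ ($B = \left(-1 + \frac{2}{-4}\right) \left(-1 - 3\right) = \left(-1 + 2 \left(- \frac{1}{4}\right)\right) \left(-4\right) = \left(-1 - \frac{1}{2}\right) \left(-4\right) = \left(- \frac{3}{2}\right) \left(-4\right) = 6$)
$\left(-3 + 7\right)^{2} \left(B + v{\left(11,-4 \right)}\right) = \left(-3 + 7\right)^{2} \left(6 - 4\right) = 4^{2} \cdot 2 = 16 \cdot 2 = 32$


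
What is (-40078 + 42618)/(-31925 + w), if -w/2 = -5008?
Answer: -2540/21909 ≈ -0.11593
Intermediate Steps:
w = 10016 (w = -2*(-5008) = 10016)
(-40078 + 42618)/(-31925 + w) = (-40078 + 42618)/(-31925 + 10016) = 2540/(-21909) = 2540*(-1/21909) = -2540/21909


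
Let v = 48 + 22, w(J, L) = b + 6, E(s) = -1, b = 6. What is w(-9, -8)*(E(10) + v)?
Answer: 828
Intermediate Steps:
w(J, L) = 12 (w(J, L) = 6 + 6 = 12)
v = 70
w(-9, -8)*(E(10) + v) = 12*(-1 + 70) = 12*69 = 828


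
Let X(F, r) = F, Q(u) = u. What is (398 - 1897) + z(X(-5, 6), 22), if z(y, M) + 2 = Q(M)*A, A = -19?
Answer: -1919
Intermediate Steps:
z(y, M) = -2 - 19*M (z(y, M) = -2 + M*(-19) = -2 - 19*M)
(398 - 1897) + z(X(-5, 6), 22) = (398 - 1897) + (-2 - 19*22) = -1499 + (-2 - 418) = -1499 - 420 = -1919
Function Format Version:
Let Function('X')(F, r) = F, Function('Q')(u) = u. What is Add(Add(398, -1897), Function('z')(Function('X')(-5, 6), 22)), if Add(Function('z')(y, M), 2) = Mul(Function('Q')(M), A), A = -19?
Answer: -1919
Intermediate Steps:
Function('z')(y, M) = Add(-2, Mul(-19, M)) (Function('z')(y, M) = Add(-2, Mul(M, -19)) = Add(-2, Mul(-19, M)))
Add(Add(398, -1897), Function('z')(Function('X')(-5, 6), 22)) = Add(Add(398, -1897), Add(-2, Mul(-19, 22))) = Add(-1499, Add(-2, -418)) = Add(-1499, -420) = -1919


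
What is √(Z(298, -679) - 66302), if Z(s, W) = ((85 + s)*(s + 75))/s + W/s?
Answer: 2*I*√365344573/149 ≈ 256.56*I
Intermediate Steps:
Z(s, W) = W/s + (75 + s)*(85 + s)/s (Z(s, W) = ((85 + s)*(75 + s))/s + W/s = ((75 + s)*(85 + s))/s + W/s = (75 + s)*(85 + s)/s + W/s = W/s + (75 + s)*(85 + s)/s)
√(Z(298, -679) - 66302) = √((6375 - 679 + 298*(160 + 298))/298 - 66302) = √((6375 - 679 + 298*458)/298 - 66302) = √((6375 - 679 + 136484)/298 - 66302) = √((1/298)*142180 - 66302) = √(71090/149 - 66302) = √(-9807908/149) = 2*I*√365344573/149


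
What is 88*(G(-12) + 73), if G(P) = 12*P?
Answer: -6248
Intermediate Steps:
88*(G(-12) + 73) = 88*(12*(-12) + 73) = 88*(-144 + 73) = 88*(-71) = -6248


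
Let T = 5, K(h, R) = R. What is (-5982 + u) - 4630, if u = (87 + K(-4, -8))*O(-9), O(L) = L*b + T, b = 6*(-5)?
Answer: 11113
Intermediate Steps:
b = -30
O(L) = 5 - 30*L (O(L) = L*(-30) + 5 = -30*L + 5 = 5 - 30*L)
u = 21725 (u = (87 - 8)*(5 - 30*(-9)) = 79*(5 + 270) = 79*275 = 21725)
(-5982 + u) - 4630 = (-5982 + 21725) - 4630 = 15743 - 4630 = 11113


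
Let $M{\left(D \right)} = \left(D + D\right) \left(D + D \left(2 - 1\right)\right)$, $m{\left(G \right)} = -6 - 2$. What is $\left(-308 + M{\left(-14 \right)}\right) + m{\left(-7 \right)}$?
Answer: $468$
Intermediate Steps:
$m{\left(G \right)} = -8$ ($m{\left(G \right)} = -6 - 2 = -8$)
$M{\left(D \right)} = 4 D^{2}$ ($M{\left(D \right)} = 2 D \left(D + D 1\right) = 2 D \left(D + D\right) = 2 D 2 D = 4 D^{2}$)
$\left(-308 + M{\left(-14 \right)}\right) + m{\left(-7 \right)} = \left(-308 + 4 \left(-14\right)^{2}\right) - 8 = \left(-308 + 4 \cdot 196\right) - 8 = \left(-308 + 784\right) - 8 = 476 - 8 = 468$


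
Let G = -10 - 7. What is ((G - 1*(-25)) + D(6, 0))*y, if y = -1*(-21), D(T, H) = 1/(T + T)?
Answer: 679/4 ≈ 169.75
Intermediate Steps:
D(T, H) = 1/(2*T)
G = -17
y = 21
((G - 1*(-25)) + D(6, 0))*y = ((-17 - 1*(-25)) + (½)/6)*21 = ((-17 + 25) + (½)*(⅙))*21 = (8 + 1/12)*21 = (97/12)*21 = 679/4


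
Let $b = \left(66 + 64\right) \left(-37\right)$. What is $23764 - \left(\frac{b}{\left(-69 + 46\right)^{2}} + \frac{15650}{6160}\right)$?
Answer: $\frac{7745967171}{325864} \approx 23771.0$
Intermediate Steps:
$b = -4810$ ($b = 130 \left(-37\right) = -4810$)
$23764 - \left(\frac{b}{\left(-69 + 46\right)^{2}} + \frac{15650}{6160}\right) = 23764 - \left(- \frac{4810}{\left(-69 + 46\right)^{2}} + \frac{15650}{6160}\right) = 23764 - \left(- \frac{4810}{\left(-23\right)^{2}} + 15650 \cdot \frac{1}{6160}\right) = 23764 - \left(- \frac{4810}{529} + \frac{1565}{616}\right) = 23764 - - \frac{2135075}{325864} = 23764 + \frac{2135075}{325864} = \frac{7745967171}{325864}$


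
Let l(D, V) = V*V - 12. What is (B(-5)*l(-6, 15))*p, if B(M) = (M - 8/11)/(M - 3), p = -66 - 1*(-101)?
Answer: 469665/88 ≈ 5337.1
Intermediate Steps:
p = 35 (p = -66 + 101 = 35)
B(M) = (-8/11 + M)/(-3 + M) (B(M) = (M - 8*1/11)/(-3 + M) = (M - 8/11)/(-3 + M) = (-8/11 + M)/(-3 + M))
l(D, V) = -12 + V² (l(D, V) = V² - 12 = -12 + V²)
(B(-5)*l(-6, 15))*p = (((-8/11 - 5)/(-3 - 5))*(-12 + 15²))*35 = ((-63/11/(-8))*(-12 + 225))*35 = (-⅛*(-63/11)*213)*35 = ((63/88)*213)*35 = (13419/88)*35 = 469665/88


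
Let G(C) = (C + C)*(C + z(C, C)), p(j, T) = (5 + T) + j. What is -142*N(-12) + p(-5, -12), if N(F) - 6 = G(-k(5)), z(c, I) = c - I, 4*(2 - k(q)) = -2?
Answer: -2639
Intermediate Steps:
k(q) = 5/2 (k(q) = 2 - ¼*(-2) = 2 + ½ = 5/2)
p(j, T) = 5 + T + j
G(C) = 2*C² (G(C) = (C + C)*(C + (C - C)) = (2*C)*(C + 0) = (2*C)*C = 2*C²)
N(F) = 37/2 (N(F) = 6 + 2*(-1*5/2)² = 6 + 2*(-5/2)² = 6 + 2*(25/4) = 6 + 25/2 = 37/2)
-142*N(-12) + p(-5, -12) = -142*37/2 + (5 - 12 - 5) = -2627 - 12 = -2639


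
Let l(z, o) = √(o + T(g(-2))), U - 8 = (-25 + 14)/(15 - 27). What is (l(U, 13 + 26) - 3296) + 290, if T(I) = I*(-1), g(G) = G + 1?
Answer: -3006 + 2*√10 ≈ -2999.7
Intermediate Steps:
g(G) = 1 + G
U = 107/12 (U = 8 + (-25 + 14)/(15 - 27) = 8 - 11/(-12) = 8 - 11*(-1/12) = 8 + 11/12 = 107/12 ≈ 8.9167)
T(I) = -I
l(z, o) = √(1 + o) (l(z, o) = √(o - (1 - 2)) = √(o - 1*(-1)) = √(o + 1) = √(1 + o))
(l(U, 13 + 26) - 3296) + 290 = (√(1 + (13 + 26)) - 3296) + 290 = (√(1 + 39) - 3296) + 290 = (√40 - 3296) + 290 = (2*√10 - 3296) + 290 = (-3296 + 2*√10) + 290 = -3006 + 2*√10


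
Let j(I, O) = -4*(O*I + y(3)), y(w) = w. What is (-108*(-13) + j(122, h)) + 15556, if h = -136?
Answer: 83316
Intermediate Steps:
j(I, O) = -12 - 4*I*O (j(I, O) = -4*(O*I + 3) = -4*(I*O + 3) = -4*(3 + I*O) = -12 - 4*I*O)
(-108*(-13) + j(122, h)) + 15556 = (-108*(-13) + (-12 - 4*122*(-136))) + 15556 = (1404 + (-12 + 66368)) + 15556 = (1404 + 66356) + 15556 = 67760 + 15556 = 83316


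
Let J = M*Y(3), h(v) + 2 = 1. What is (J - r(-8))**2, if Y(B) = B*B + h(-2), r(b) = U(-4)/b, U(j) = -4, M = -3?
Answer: 2401/4 ≈ 600.25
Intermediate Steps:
h(v) = -1 (h(v) = -2 + 1 = -1)
r(b) = -4/b
Y(B) = -1 + B**2 (Y(B) = B*B - 1 = B**2 - 1 = -1 + B**2)
J = -24 (J = -3*(-1 + 3**2) = -3*(-1 + 9) = -3*8 = -24)
(J - r(-8))**2 = (-24 - (-4)/(-8))**2 = (-24 - (-4)*(-1)/8)**2 = (-24 - 1*1/2)**2 = (-24 - 1/2)**2 = (-49/2)**2 = 2401/4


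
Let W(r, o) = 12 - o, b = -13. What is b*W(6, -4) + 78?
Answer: -130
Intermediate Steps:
b*W(6, -4) + 78 = -13*(12 - 1*(-4)) + 78 = -13*(12 + 4) + 78 = -13*16 + 78 = -208 + 78 = -130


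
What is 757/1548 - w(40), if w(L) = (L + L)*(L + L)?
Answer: -9906443/1548 ≈ -6399.5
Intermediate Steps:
w(L) = 4*L² (w(L) = (2*L)*(2*L) = 4*L²)
757/1548 - w(40) = 757/1548 - 4*40² = 757*(1/1548) - 4*1600 = 757/1548 - 1*6400 = 757/1548 - 6400 = -9906443/1548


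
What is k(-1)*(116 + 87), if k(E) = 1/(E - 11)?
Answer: -203/12 ≈ -16.917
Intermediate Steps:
k(E) = 1/(-11 + E)
k(-1)*(116 + 87) = (116 + 87)/(-11 - 1) = 203/(-12) = -1/12*203 = -203/12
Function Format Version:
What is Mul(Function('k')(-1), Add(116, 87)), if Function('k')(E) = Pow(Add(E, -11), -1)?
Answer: Rational(-203, 12) ≈ -16.917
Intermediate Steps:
Function('k')(E) = Pow(Add(-11, E), -1)
Mul(Function('k')(-1), Add(116, 87)) = Mul(Pow(Add(-11, -1), -1), Add(116, 87)) = Mul(Pow(-12, -1), 203) = Mul(Rational(-1, 12), 203) = Rational(-203, 12)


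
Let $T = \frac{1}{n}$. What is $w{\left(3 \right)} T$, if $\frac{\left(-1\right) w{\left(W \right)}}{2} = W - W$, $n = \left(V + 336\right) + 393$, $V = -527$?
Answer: $0$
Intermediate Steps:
$n = 202$ ($n = \left(-527 + 336\right) + 393 = -191 + 393 = 202$)
$T = \frac{1}{202} \approx 0.0049505$
$w{\left(W \right)} = 0$ ($w{\left(W \right)} = - 2 \left(W - W\right) = \left(-2\right) 0 = 0$)
$w{\left(3 \right)} T = 0 \cdot \frac{1}{202} = 0$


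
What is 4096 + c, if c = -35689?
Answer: -31593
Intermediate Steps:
4096 + c = 4096 - 35689 = -31593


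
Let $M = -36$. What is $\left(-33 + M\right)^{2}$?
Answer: $4761$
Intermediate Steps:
$\left(-33 + M\right)^{2} = \left(-33 - 36\right)^{2} = \left(-69\right)^{2} = 4761$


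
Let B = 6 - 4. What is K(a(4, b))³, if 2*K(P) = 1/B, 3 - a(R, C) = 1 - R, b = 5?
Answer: 1/64 ≈ 0.015625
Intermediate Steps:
a(R, C) = 2 + R (a(R, C) = 3 - (1 - R) = 3 + (-1 + R) = 2 + R)
B = 2
K(P) = ¼ (K(P) = (½)/2 = (½)*(½) = ¼)
K(a(4, b))³ = (¼)³ = 1/64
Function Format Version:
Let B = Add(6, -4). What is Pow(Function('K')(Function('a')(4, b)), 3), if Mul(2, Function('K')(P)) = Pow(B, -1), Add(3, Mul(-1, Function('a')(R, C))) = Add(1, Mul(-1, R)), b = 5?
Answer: Rational(1, 64) ≈ 0.015625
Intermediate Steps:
Function('a')(R, C) = Add(2, R) (Function('a')(R, C) = Add(3, Mul(-1, Add(1, Mul(-1, R)))) = Add(3, Add(-1, R)) = Add(2, R))
B = 2
Function('K')(P) = Rational(1, 4) (Function('K')(P) = Mul(Rational(1, 2), Pow(2, -1)) = Mul(Rational(1, 2), Rational(1, 2)) = Rational(1, 4))
Pow(Function('K')(Function('a')(4, b)), 3) = Pow(Rational(1, 4), 3) = Rational(1, 64)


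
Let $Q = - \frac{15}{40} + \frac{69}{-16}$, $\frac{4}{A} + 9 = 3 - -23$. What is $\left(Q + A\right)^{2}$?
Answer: $\frac{1466521}{73984} \approx 19.822$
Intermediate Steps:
$A = \frac{4}{17}$ ($A = \frac{4}{-9 + \left(3 - -23\right)} = \frac{4}{-9 + \left(3 + 23\right)} = \frac{4}{-9 + 26} = \frac{4}{17} \approx 0.23529$)
$Q = - \frac{75}{16}$ ($Q = \left(-15\right) \frac{1}{40} + 69 \left(- \frac{1}{16}\right) = - \frac{3}{8} - \frac{69}{16} = - \frac{75}{16} \approx -4.6875$)
$\left(Q + A\right)^{2} = \left(- \frac{75}{16} + \frac{4}{17}\right)^{2} = \left(- \frac{1211}{272}\right)^{2} = \frac{1466521}{73984}$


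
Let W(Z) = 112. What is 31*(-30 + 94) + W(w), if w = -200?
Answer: 2096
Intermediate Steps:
31*(-30 + 94) + W(w) = 31*(-30 + 94) + 112 = 31*64 + 112 = 1984 + 112 = 2096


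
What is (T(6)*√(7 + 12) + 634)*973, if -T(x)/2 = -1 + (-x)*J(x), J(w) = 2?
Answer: 616882 + 25298*√19 ≈ 7.2715e+5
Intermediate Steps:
T(x) = 2 + 4*x (T(x) = -2*(-1 - x*2) = -2*(-1 - 2*x) = 2 + 4*x)
(T(6)*√(7 + 12) + 634)*973 = ((2 + 4*6)*√(7 + 12) + 634)*973 = ((2 + 24)*√19 + 634)*973 = (26*√19 + 634)*973 = (634 + 26*√19)*973 = 616882 + 25298*√19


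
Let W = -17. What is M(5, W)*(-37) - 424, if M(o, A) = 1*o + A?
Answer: 20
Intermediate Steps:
M(o, A) = A + o (M(o, A) = o + A = A + o)
M(5, W)*(-37) - 424 = (-17 + 5)*(-37) - 424 = -12*(-37) - 424 = 444 - 424 = 20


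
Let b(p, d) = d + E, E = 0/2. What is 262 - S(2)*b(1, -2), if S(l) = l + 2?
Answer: 270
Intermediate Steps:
E = 0 (E = 0*(½) = 0)
S(l) = 2 + l
b(p, d) = d (b(p, d) = d + 0 = d)
262 - S(2)*b(1, -2) = 262 - (2 + 2)*(-2) = 262 - 4*(-2) = 262 - 1*(-8) = 262 + 8 = 270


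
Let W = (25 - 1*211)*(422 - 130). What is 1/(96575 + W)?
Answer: 1/42263 ≈ 2.3661e-5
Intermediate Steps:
W = -54312 (W = (25 - 211)*292 = -186*292 = -54312)
1/(96575 + W) = 1/(96575 - 54312) = 1/42263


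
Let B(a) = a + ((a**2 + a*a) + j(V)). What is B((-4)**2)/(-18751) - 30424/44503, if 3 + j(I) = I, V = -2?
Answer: -593755493/834475753 ≈ -0.71153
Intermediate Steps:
j(I) = -3 + I
B(a) = -5 + a + 2*a**2 (B(a) = a + ((a**2 + a*a) + (-3 - 2)) = a + ((a**2 + a**2) - 5) = a + (2*a**2 - 5) = a + (-5 + 2*a**2) = -5 + a + 2*a**2)
B((-4)**2)/(-18751) - 30424/44503 = (-5 + (-4)**2 + 2*((-4)**2)**2)/(-18751) - 30424/44503 = (-5 + 16 + 2*16**2)*(-1/18751) - 30424*1/44503 = (-5 + 16 + 2*256)*(-1/18751) - 30424/44503 = (-5 + 16 + 512)*(-1/18751) - 30424/44503 = 523*(-1/18751) - 30424/44503 = -523/18751 - 30424/44503 = -593755493/834475753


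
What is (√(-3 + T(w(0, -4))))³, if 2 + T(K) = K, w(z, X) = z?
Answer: -5*I*√5 ≈ -11.18*I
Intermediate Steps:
T(K) = -2 + K
(√(-3 + T(w(0, -4))))³ = (√(-3 + (-2 + 0)))³ = (√(-3 - 2))³ = (√(-5))³ = (I*√5)³ = -5*I*√5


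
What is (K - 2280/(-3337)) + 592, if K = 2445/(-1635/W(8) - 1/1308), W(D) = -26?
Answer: 2253533983028/3568177349 ≈ 631.56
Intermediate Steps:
K = 41574780/1069277 (K = 2445/(-1635/(-26) - 1/1308) = 2445/(-1635*(-1/26) - 1*1/1308) = 2445/(1635/26 - 1/1308) = 2445/(1069277/17004) = 2445*(17004/1069277) = 41574780/1069277 ≈ 38.881)
(K - 2280/(-3337)) + 592 = (41574780/1069277 - 2280/(-3337)) + 592 = (41574780/1069277 - 2280*(-1/3337)) + 592 = (41574780/1069277 + 2280/3337) + 592 = 141172992420/3568177349 + 592 = 2253533983028/3568177349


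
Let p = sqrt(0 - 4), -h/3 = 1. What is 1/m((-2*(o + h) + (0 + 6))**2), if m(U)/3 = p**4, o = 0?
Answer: 1/48 ≈ 0.020833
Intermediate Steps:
h = -3 (h = -3*1 = -3)
p = 2*I (p = sqrt(-4) = 2*I ≈ 2.0*I)
m(U) = 48 (m(U) = 3*(2*I)**4 = 3*16 = 48)
1/m((-2*(o + h) + (0 + 6))**2) = 1/48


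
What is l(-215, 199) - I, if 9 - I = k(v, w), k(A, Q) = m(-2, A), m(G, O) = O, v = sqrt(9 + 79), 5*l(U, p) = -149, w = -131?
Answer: -194/5 + 2*sqrt(22) ≈ -29.419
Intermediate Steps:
l(U, p) = -149/5 (l(U, p) = (1/5)*(-149) = -149/5)
v = 2*sqrt(22) (v = sqrt(88) = 2*sqrt(22) ≈ 9.3808)
k(A, Q) = A
I = 9 - 2*sqrt(22) ≈ -0.38083
l(-215, 199) - I = -149/5 - (9 - 2*sqrt(22)) = -149/5 + (-9 + 2*sqrt(22)) = -194/5 + 2*sqrt(22)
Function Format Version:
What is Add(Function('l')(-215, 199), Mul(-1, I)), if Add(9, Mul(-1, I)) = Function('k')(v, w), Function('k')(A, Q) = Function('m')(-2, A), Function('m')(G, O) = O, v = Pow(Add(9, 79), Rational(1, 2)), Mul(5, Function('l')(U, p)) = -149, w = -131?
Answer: Add(Rational(-194, 5), Mul(2, Pow(22, Rational(1, 2)))) ≈ -29.419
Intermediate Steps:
Function('l')(U, p) = Rational(-149, 5) (Function('l')(U, p) = Mul(Rational(1, 5), -149) = Rational(-149, 5))
v = Mul(2, Pow(22, Rational(1, 2))) (v = Pow(88, Rational(1, 2)) = Mul(2, Pow(22, Rational(1, 2))) ≈ 9.3808)
Function('k')(A, Q) = A
I = Add(9, Mul(-2, Pow(22, Rational(1, 2)))) (I = Add(9, Mul(-1, Mul(2, Pow(22, Rational(1, 2))))) = Add(9, Mul(-2, Pow(22, Rational(1, 2)))) ≈ -0.38083)
Add(Function('l')(-215, 199), Mul(-1, I)) = Add(Rational(-149, 5), Mul(-1, Add(9, Mul(-2, Pow(22, Rational(1, 2)))))) = Add(Rational(-149, 5), Add(-9, Mul(2, Pow(22, Rational(1, 2))))) = Add(Rational(-194, 5), Mul(2, Pow(22, Rational(1, 2))))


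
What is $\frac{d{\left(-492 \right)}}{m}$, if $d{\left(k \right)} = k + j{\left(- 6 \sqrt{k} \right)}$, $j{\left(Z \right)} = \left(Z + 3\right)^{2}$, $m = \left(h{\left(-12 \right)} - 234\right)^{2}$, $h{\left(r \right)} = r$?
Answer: $- \frac{6065}{20172} - \frac{2 i \sqrt{123}}{1681} \approx -0.30066 - 0.013195 i$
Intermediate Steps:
$m = 60516$ ($m = \left(-12 - 234\right)^{2} = \left(-246\right)^{2} = 60516$)
$j{\left(Z \right)} = \left(3 + Z\right)^{2}$
$d{\left(k \right)} = k + \left(3 - 6 \sqrt{k}\right)^{2}$
$\frac{d{\left(-492 \right)}}{m} = \frac{9 - 36 \sqrt{-492} + 37 \left(-492\right)}{60516} = \left(9 - 36 \cdot 2 i \sqrt{123} - 18204\right) \frac{1}{60516} = \left(9 - 72 i \sqrt{123} - 18204\right) \frac{1}{60516} = \left(-18195 - 72 i \sqrt{123}\right) \frac{1}{60516} = - \frac{6065}{20172} - \frac{2 i \sqrt{123}}{1681}$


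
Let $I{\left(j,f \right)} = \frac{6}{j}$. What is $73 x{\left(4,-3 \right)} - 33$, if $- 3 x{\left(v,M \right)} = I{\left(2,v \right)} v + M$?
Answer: $-252$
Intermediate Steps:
$x{\left(v,M \right)} = - v - \frac{M}{3}$ ($x{\left(v,M \right)} = - \frac{\frac{6}{2} v + M}{3} = - \frac{6 \cdot \frac{1}{2} v + M}{3} = - \frac{3 v + M}{3} = - \frac{M + 3 v}{3} = - v - \frac{M}{3}$)
$73 x{\left(4,-3 \right)} - 33 = 73 \left(\left(-1\right) 4 - -1\right) - 33 = 73 \left(-4 + 1\right) - 33 = 73 \left(-3\right) - 33 = -219 - 33 = -252$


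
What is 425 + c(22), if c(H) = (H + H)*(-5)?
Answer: 205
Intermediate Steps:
c(H) = -10*H (c(H) = (2*H)*(-5) = -10*H)
425 + c(22) = 425 - 10*22 = 425 - 220 = 205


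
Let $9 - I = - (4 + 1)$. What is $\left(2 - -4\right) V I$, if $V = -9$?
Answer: $-756$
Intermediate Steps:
$I = 14$ ($I = 9 - - (4 + 1) = 9 - \left(-1\right) 5 = 9 - -5 = 9 + 5 = 14$)
$\left(2 - -4\right) V I = \left(2 - -4\right) \left(-9\right) 14 = \left(2 + 4\right) \left(-9\right) 14 = 6 \left(-9\right) 14 = \left(-54\right) 14 = -756$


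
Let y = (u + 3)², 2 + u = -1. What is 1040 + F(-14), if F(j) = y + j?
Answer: 1026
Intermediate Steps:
u = -3 (u = -2 - 1 = -3)
y = 0 (y = (-3 + 3)² = 0² = 0)
F(j) = j (F(j) = 0 + j = j)
1040 + F(-14) = 1040 - 14 = 1026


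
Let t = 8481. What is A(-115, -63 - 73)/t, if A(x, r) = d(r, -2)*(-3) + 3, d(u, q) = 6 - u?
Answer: -141/2827 ≈ -0.049876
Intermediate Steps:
A(x, r) = -15 + 3*r (A(x, r) = (6 - r)*(-3) + 3 = (-18 + 3*r) + 3 = -15 + 3*r)
A(-115, -63 - 73)/t = (-15 + 3*(-63 - 73))/8481 = (-15 + 3*(-136))*(1/8481) = (-15 - 408)*(1/8481) = -423*1/8481 = -141/2827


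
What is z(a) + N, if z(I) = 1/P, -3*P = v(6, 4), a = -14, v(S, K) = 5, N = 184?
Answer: 917/5 ≈ 183.40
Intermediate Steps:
P = -5/3 (P = -⅓*5 = -5/3 ≈ -1.6667)
z(I) = -⅗ (z(I) = 1/(-5/3) = -⅗)
z(a) + N = -⅗ + 184 = 917/5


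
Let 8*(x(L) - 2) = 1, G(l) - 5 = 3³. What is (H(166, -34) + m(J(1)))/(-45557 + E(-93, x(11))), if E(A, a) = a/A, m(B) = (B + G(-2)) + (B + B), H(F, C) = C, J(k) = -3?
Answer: 8184/33894425 ≈ 0.00024146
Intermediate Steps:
G(l) = 32 (G(l) = 5 + 3³ = 5 + 27 = 32)
x(L) = 17/8 (x(L) = 2 + (⅛)*1 = 2 + ⅛ = 17/8)
m(B) = 32 + 3*B (m(B) = (B + 32) + (B + B) = (32 + B) + 2*B = 32 + 3*B)
(H(166, -34) + m(J(1)))/(-45557 + E(-93, x(11))) = (-34 + (32 + 3*(-3)))/(-45557 + (17/8)/(-93)) = (-34 + (32 - 9))/(-45557 + (17/8)*(-1/93)) = (-34 + 23)/(-45557 - 17/744) = -11/(-33894425/744) = -11*(-744/33894425) = 8184/33894425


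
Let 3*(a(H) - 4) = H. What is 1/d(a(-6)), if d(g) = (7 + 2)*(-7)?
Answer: -1/63 ≈ -0.015873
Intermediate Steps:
a(H) = 4 + H/3
d(g) = -63 (d(g) = 9*(-7) = -63)
1/d(a(-6)) = 1/(-63) = -1/63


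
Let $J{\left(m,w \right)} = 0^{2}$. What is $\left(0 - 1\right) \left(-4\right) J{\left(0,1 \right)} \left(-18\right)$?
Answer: $0$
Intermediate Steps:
$J{\left(m,w \right)} = 0$
$\left(0 - 1\right) \left(-4\right) J{\left(0,1 \right)} \left(-18\right) = \left(0 - 1\right) \left(-4\right) 0 \left(-18\right) = \left(-1\right) \left(-4\right) 0 \left(-18\right) = 4 \cdot 0 \left(-18\right) = 0 \left(-18\right) = 0$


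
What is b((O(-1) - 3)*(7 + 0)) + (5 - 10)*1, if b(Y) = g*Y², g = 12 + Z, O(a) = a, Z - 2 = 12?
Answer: 20379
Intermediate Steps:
Z = 14 (Z = 2 + 12 = 14)
g = 26 (g = 12 + 14 = 26)
b(Y) = 26*Y²
b((O(-1) - 3)*(7 + 0)) + (5 - 10)*1 = 26*((-1 - 3)*(7 + 0))² + (5 - 10)*1 = 26*(-4*7)² - 5*1 = 26*(-28)² - 5 = 26*784 - 5 = 20384 - 5 = 20379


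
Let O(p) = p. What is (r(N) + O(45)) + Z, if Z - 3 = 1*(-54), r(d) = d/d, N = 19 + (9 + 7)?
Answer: -5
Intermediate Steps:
N = 35 (N = 19 + 16 = 35)
r(d) = 1
Z = -51 (Z = 3 + 1*(-54) = 3 - 54 = -51)
(r(N) + O(45)) + Z = (1 + 45) - 51 = 46 - 51 = -5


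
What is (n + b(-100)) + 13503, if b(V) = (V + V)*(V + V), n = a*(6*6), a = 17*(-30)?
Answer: 35143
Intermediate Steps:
a = -510
n = -18360 (n = -3060*6 = -510*36 = -18360)
b(V) = 4*V² (b(V) = (2*V)*(2*V) = 4*V²)
(n + b(-100)) + 13503 = (-18360 + 4*(-100)²) + 13503 = (-18360 + 4*10000) + 13503 = (-18360 + 40000) + 13503 = 21640 + 13503 = 35143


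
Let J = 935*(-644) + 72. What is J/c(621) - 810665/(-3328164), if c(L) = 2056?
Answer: -250264289489/855338148 ≈ -292.59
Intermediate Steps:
J = -602068 (J = -602140 + 72 = -602068)
J/c(621) - 810665/(-3328164) = -602068/2056 - 810665/(-3328164) = -602068*1/2056 - 810665*(-1/3328164) = -150517/514 + 810665/3328164 = -250264289489/855338148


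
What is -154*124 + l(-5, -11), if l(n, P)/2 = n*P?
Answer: -18986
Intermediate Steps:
l(n, P) = 2*P*n (l(n, P) = 2*(n*P) = 2*(P*n) = 2*P*n)
-154*124 + l(-5, -11) = -154*124 + 2*(-11)*(-5) = -19096 + 110 = -18986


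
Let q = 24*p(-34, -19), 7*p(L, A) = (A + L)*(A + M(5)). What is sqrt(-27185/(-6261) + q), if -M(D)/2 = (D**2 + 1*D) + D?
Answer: sqrt(31072711146141)/43827 ≈ 127.19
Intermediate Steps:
M(D) = -4*D - 2*D**2 (M(D) = -2*((D**2 + 1*D) + D) = -2*((D**2 + D) + D) = -2*((D + D**2) + D) = -2*(D**2 + 2*D) = -4*D - 2*D**2)
p(L, A) = (-70 + A)*(A + L)/7 (p(L, A) = ((A + L)*(A - 2*5*(2 + 5)))/7 = ((A + L)*(A - 2*5*7))/7 = ((A + L)*(A - 70))/7 = ((A + L)*(-70 + A))/7 = ((-70 + A)*(A + L))/7 = (-70 + A)*(A + L)/7)
q = 113208/7 (q = 24*(-10*(-19) - 10*(-34) + (1/7)*(-19)**2 + (1/7)*(-19)*(-34)) = 24*(190 + 340 + (1/7)*361 + 646/7) = 24*(190 + 340 + 361/7 + 646/7) = 24*(4717/7) = 113208/7 ≈ 16173.)
sqrt(-27185/(-6261) + q) = sqrt(-27185/(-6261) + 113208/7) = sqrt(-27185*(-1/6261) + 113208/7) = sqrt(27185/6261 + 113208/7) = sqrt(708985583/43827) = sqrt(31072711146141)/43827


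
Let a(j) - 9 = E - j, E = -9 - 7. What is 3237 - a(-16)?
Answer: 3228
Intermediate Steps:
E = -16
a(j) = -7 - j (a(j) = 9 + (-16 - j) = -7 - j)
3237 - a(-16) = 3237 - (-7 - 1*(-16)) = 3237 - (-7 + 16) = 3237 - 1*9 = 3237 - 9 = 3228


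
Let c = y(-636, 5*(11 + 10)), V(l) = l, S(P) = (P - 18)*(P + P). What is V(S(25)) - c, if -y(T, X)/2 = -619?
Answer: -888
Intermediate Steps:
S(P) = 2*P*(-18 + P) (S(P) = (-18 + P)*(2*P) = 2*P*(-18 + P))
y(T, X) = 1238 (y(T, X) = -2*(-619) = 1238)
c = 1238
V(S(25)) - c = 2*25*(-18 + 25) - 1*1238 = 2*25*7 - 1238 = 350 - 1238 = -888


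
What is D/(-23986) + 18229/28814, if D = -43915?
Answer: 425651901/172783151 ≈ 2.4635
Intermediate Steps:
D/(-23986) + 18229/28814 = -43915/(-23986) + 18229/28814 = -43915*(-1/23986) + 18229*(1/28814) = 43915/23986 + 18229/28814 = 425651901/172783151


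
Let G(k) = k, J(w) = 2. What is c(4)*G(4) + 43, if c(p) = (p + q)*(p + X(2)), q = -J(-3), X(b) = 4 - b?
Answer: 91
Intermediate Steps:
q = -2 (q = -1*2 = -2)
c(p) = (-2 + p)*(2 + p) (c(p) = (p - 2)*(p + (4 - 1*2)) = (-2 + p)*(p + (4 - 2)) = (-2 + p)*(p + 2) = (-2 + p)*(2 + p))
c(4)*G(4) + 43 = (-4 + 4**2)*4 + 43 = (-4 + 16)*4 + 43 = 12*4 + 43 = 48 + 43 = 91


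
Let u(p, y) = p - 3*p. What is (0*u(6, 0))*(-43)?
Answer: 0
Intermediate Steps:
u(p, y) = -2*p
(0*u(6, 0))*(-43) = (0*(-2*6))*(-43) = (0*(-12))*(-43) = 0*(-43) = 0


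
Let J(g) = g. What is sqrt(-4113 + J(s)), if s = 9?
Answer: 6*I*sqrt(114) ≈ 64.063*I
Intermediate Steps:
sqrt(-4113 + J(s)) = sqrt(-4113 + 9) = sqrt(-4104) = 6*I*sqrt(114)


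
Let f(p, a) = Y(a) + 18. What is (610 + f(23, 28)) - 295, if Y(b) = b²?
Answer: 1117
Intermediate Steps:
f(p, a) = 18 + a² (f(p, a) = a² + 18 = 18 + a²)
(610 + f(23, 28)) - 295 = (610 + (18 + 28²)) - 295 = (610 + (18 + 784)) - 295 = (610 + 802) - 295 = 1412 - 295 = 1117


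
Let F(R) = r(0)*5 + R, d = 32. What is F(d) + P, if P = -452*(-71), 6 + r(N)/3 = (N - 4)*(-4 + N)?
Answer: 32274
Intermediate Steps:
r(N) = -18 + 3*(-4 + N)² (r(N) = -18 + 3*((N - 4)*(-4 + N)) = -18 + 3*((-4 + N)*(-4 + N)) = -18 + 3*(-4 + N)²)
F(R) = 150 + R (F(R) = (-18 + 3*(-4 + 0)²)*5 + R = (-18 + 3*(-4)²)*5 + R = (-18 + 3*16)*5 + R = (-18 + 48)*5 + R = 30*5 + R = 150 + R)
P = 32092
F(d) + P = (150 + 32) + 32092 = 182 + 32092 = 32274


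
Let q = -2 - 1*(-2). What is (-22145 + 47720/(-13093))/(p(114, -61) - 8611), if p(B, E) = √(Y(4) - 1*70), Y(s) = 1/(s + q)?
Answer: 9988491509020/3883351892359 + 1739953230*I*√31/3883351892359 ≈ 2.5721 + 0.0024947*I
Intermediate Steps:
q = 0 (q = -2 + 2 = 0)
Y(s) = 1/s (Y(s) = 1/(s + 0) = 1/s)
p(B, E) = 3*I*√31/2 (p(B, E) = √(1/4 - 1*70) = √(¼ - 70) = √(-279/4) = 3*I*√31/2)
(-22145 + 47720/(-13093))/(p(114, -61) - 8611) = (-22145 + 47720/(-13093))/(3*I*√31/2 - 8611) = (-22145 + 47720*(-1/13093))/(-8611 + 3*I*√31/2) = (-22145 - 47720/13093)/(-8611 + 3*I*√31/2) = -289992205/(13093*(-8611 + 3*I*√31/2))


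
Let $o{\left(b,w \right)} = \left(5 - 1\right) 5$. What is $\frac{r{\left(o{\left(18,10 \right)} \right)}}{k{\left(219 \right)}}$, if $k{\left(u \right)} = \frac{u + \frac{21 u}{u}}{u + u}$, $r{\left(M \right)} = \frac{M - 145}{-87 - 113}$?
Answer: $\frac{73}{64} \approx 1.1406$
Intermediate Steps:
$o{\left(b,w \right)} = 20$ ($o{\left(b,w \right)} = 4 \cdot 5 = 20$)
$r{\left(M \right)} = \frac{29}{40} - \frac{M}{200}$ ($r{\left(M \right)} = \frac{-145 + M}{-200} = \left(-145 + M\right) \left(- \frac{1}{200}\right) = \frac{29}{40} - \frac{M}{200}$)
$k{\left(u \right)} = \frac{21 + u}{2 u}$ ($k{\left(u \right)} = \frac{u + 21}{2 u} = \left(21 + u\right) \frac{1}{2 u} = \frac{21 + u}{2 u}$)
$\frac{r{\left(o{\left(18,10 \right)} \right)}}{k{\left(219 \right)}} = \frac{\frac{29}{40} - \frac{1}{10}}{\frac{1}{2} \cdot \frac{1}{219} \left(21 + 219\right)} = \frac{\frac{29}{40} - \frac{1}{10}}{\frac{1}{2} \cdot \frac{1}{219} \cdot 240} = \frac{5}{8 \cdot \frac{40}{73}} = \frac{5}{8} \cdot \frac{73}{40} = \frac{73}{64}$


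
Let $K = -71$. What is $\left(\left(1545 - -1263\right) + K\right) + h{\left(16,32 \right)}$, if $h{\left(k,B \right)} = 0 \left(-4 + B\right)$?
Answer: $2737$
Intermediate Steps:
$h{\left(k,B \right)} = 0$
$\left(\left(1545 - -1263\right) + K\right) + h{\left(16,32 \right)} = \left(\left(1545 - -1263\right) - 71\right) + 0 = \left(\left(1545 + 1263\right) - 71\right) + 0 = \left(2808 - 71\right) + 0 = 2737 + 0 = 2737$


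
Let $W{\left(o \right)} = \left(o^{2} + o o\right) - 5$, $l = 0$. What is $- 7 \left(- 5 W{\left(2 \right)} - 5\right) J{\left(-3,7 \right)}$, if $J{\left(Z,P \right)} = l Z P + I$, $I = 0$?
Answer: $0$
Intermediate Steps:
$J{\left(Z,P \right)} = 0$ ($J{\left(Z,P \right)} = 0 Z P + 0 = 0 P + 0 = 0 + 0 = 0$)
$W{\left(o \right)} = -5 + 2 o^{2}$ ($W{\left(o \right)} = \left(o^{2} + o^{2}\right) - 5 = 2 o^{2} - 5 = -5 + 2 o^{2}$)
$- 7 \left(- 5 W{\left(2 \right)} - 5\right) J{\left(-3,7 \right)} = - 7 \left(- 5 \left(-5 + 2 \cdot 2^{2}\right) - 5\right) 0 = - 7 \left(- 5 \left(-5 + 2 \cdot 4\right) - 5\right) 0 = - 7 \left(- 5 \left(-5 + 8\right) - 5\right) 0 = - 7 \left(\left(-5\right) 3 - 5\right) 0 = - 7 \left(-15 - 5\right) 0 = \left(-7\right) \left(-20\right) 0 = 140 \cdot 0 = 0$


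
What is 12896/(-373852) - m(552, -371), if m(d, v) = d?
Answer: -51594800/93463 ≈ -552.03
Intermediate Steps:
12896/(-373852) - m(552, -371) = 12896/(-373852) - 1*552 = 12896*(-1/373852) - 552 = -3224/93463 - 552 = -51594800/93463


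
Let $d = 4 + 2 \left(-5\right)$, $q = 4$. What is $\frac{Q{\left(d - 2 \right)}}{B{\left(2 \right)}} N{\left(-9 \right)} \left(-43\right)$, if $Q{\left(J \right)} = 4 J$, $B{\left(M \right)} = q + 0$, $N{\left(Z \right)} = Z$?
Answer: $-3096$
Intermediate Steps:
$B{\left(M \right)} = 4$ ($B{\left(M \right)} = 4 + 0 = 4$)
$d = -6$ ($d = 4 - 10 = -6$)
$\frac{Q{\left(d - 2 \right)}}{B{\left(2 \right)}} N{\left(-9 \right)} \left(-43\right) = \frac{4 \left(-6 - 2\right)}{4} \left(-9\right) \left(-43\right) = 4 \left(-8\right) \frac{1}{4} \left(-9\right) \left(-43\right) = \left(-32\right) \frac{1}{4} \left(-9\right) \left(-43\right) = \left(-8\right) \left(-9\right) \left(-43\right) = 72 \left(-43\right) = -3096$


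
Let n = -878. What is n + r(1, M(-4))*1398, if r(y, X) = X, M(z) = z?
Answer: -6470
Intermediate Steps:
n + r(1, M(-4))*1398 = -878 - 4*1398 = -878 - 5592 = -6470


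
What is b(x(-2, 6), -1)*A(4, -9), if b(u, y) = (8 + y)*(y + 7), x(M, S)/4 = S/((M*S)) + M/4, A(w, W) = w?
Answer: 168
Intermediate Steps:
x(M, S) = M + 4/M (x(M, S) = 4*(S/((M*S)) + M/4) = 4*(S*(1/(M*S)) + M*(¼)) = 4*(1/M + M/4) = M + 4/M)
b(u, y) = (7 + y)*(8 + y) (b(u, y) = (8 + y)*(7 + y) = (7 + y)*(8 + y))
b(x(-2, 6), -1)*A(4, -9) = (56 + (-1)² + 15*(-1))*4 = (56 + 1 - 15)*4 = 42*4 = 168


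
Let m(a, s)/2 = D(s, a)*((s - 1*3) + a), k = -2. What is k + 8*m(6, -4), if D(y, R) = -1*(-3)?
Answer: -50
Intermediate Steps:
D(y, R) = 3
m(a, s) = -18 + 6*a + 6*s (m(a, s) = 2*(3*((s - 1*3) + a)) = 2*(3*((s - 3) + a)) = 2*(3*((-3 + s) + a)) = 2*(3*(-3 + a + s)) = 2*(-9 + 3*a + 3*s) = -18 + 6*a + 6*s)
k + 8*m(6, -4) = -2 + 8*(-18 + 6*6 + 6*(-4)) = -2 + 8*(-18 + 36 - 24) = -2 + 8*(-6) = -2 - 48 = -50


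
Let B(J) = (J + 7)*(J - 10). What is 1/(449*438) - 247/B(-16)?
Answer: -311380/294993 ≈ -1.0555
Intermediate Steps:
B(J) = (-10 + J)*(7 + J) (B(J) = (7 + J)*(-10 + J) = (-10 + J)*(7 + J))
1/(449*438) - 247/B(-16) = 1/(449*438) - 247/(-70 + (-16)**2 - 3*(-16)) = (1/449)*(1/438) - 247/(-70 + 256 + 48) = 1/196662 - 247/234 = 1/196662 - 247*1/234 = 1/196662 - 19/18 = -311380/294993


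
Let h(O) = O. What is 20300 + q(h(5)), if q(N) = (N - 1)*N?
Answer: 20320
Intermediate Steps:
q(N) = N*(-1 + N) (q(N) = (-1 + N)*N = N*(-1 + N))
20300 + q(h(5)) = 20300 + 5*(-1 + 5) = 20300 + 5*4 = 20300 + 20 = 20320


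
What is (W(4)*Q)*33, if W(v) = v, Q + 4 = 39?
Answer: 4620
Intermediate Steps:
Q = 35 (Q = -4 + 39 = 35)
(W(4)*Q)*33 = (4*35)*33 = 140*33 = 4620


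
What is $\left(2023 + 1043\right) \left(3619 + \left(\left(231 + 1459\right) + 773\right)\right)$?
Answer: $18647412$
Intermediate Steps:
$\left(2023 + 1043\right) \left(3619 + \left(\left(231 + 1459\right) + 773\right)\right) = 3066 \left(3619 + \left(1690 + 773\right)\right) = 3066 \left(3619 + 2463\right) = 3066 \cdot 6082 = 18647412$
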